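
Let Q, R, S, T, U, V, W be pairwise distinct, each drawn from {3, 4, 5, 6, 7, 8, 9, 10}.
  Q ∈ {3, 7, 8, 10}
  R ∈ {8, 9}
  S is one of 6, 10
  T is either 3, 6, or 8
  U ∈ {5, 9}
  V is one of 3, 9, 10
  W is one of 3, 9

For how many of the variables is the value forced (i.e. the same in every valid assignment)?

The 7 variables together cover exactly {3, 5, 6, 7, 8, 9, 10} — 7 values for 7 variables — and 5 appears only in U's list, so U = 5.
The 6 still-open variables draw from only 6 values {3, 6, 7, 8, 9, 10}, so each is used; only Q can be 7, hence Q = 7.
Determined: Q=7, U=5. The other variables each still have more than one consistent value. That makes 2.

2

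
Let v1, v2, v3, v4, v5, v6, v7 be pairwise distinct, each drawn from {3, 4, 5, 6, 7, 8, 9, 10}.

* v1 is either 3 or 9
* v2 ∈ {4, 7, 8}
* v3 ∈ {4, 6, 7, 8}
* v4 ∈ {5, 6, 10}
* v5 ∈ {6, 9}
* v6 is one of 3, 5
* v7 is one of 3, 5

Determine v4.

10

v6 and v7 between them cover only {3, 5} — a naked pair. Remove those values from v1, v4.
v1 has just one choice, so v1 = 9. So v5 can't be 9.
v5 must be 6 (only option left). Eliminate 6 elsewhere: v3, v4.
So v4 = 10.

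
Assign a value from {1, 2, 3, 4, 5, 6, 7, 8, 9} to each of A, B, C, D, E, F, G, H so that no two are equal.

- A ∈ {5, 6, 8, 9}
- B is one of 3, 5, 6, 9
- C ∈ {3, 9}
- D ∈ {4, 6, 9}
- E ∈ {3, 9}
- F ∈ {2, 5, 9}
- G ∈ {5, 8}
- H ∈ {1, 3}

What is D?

4

The 8 variables together cover exactly {1, 2, 3, 4, 5, 6, 8, 9} — 8 values for 8 variables — and 1 appears only in H's list, so H = 1.
Among the 7 still-open variables, 2 fits only F (and all 7 values in {2, 3, 4, 5, 6, 8, 9} must be used), so F = 2.
Among the 6 still-open variables, 4 fits only D (and all 6 values in {3, 4, 5, 6, 8, 9} must be used), so D = 4.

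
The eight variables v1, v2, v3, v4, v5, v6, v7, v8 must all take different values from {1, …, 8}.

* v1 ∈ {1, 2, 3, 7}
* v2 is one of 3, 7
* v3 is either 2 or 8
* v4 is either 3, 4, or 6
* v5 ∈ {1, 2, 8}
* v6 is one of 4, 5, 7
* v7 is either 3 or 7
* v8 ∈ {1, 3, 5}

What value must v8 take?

The 8 variables together cover exactly {1, 2, 3, 4, 5, 6, 7, 8} — 8 values for 8 variables — and 6 appears only in v4's list, so v4 = 6.
The 7 still-open variables draw from only 7 values {1, 2, 3, 4, 5, 7, 8}, so each is used; only v6 can be 4, hence v6 = 4.
The 6 still-open variables draw from only 6 values {1, 2, 3, 5, 7, 8}, so each is used; only v8 can be 5, hence v8 = 5.

5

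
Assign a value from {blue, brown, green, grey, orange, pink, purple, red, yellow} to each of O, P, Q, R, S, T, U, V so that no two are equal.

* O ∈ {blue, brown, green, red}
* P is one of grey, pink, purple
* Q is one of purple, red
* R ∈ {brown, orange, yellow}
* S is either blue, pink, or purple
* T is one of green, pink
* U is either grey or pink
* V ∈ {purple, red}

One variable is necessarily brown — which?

Q and V share exactly the 2 values {purple, red}; by pigeonhole those values go to them, so strike purple, red from O, P, S.
P and U between them cover only {grey, pink} — a naked pair. Remove those values from S, T.
That leaves S = blue. Strike blue from O.
T has just one choice, so T = green. Strike green from O.
So brown goes to O.

O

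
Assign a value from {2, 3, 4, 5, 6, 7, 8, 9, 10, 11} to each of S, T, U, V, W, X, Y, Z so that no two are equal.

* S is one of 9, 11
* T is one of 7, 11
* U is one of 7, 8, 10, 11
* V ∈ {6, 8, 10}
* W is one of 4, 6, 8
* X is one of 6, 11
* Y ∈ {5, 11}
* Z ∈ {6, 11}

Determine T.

7

The 8 variables together cover exactly {4, 5, 6, 7, 8, 9, 10, 11} — 8 values for 8 variables — and 4 appears only in W's list, so W = 4.
Among the 7 still-open variables, 5 fits only Y (and all 7 values in {5, 6, 7, 8, 9, 10, 11} must be used), so Y = 5.
Among the 6 still-open variables, 9 fits only S (and all 6 values in {6, 7, 8, 9, 10, 11} must be used), so S = 9.
X and Z between them cover only {6, 11} — a naked pair. Remove those values from T, U, V.
So T = 7.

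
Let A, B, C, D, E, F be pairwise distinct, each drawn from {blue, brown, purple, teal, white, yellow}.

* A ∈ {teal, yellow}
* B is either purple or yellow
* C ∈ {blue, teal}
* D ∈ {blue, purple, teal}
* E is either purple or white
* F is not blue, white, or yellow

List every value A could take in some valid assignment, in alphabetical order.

The 6 variables together cover exactly {blue, brown, purple, teal, white, yellow} — 6 values for 6 variables — and brown appears only in F's list, so F = brown.
The 5 still-open variables together cover exactly {blue, purple, teal, white, yellow} — 5 values for 5 variables — and white appears only in E's list, so E = white.
No further eliminations apply; A can still be any of teal, yellow.

teal, yellow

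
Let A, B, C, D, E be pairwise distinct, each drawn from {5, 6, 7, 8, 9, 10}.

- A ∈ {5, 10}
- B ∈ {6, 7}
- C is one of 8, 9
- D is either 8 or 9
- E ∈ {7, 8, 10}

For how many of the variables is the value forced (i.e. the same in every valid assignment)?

C and D share exactly the 2 values {8, 9}; by pigeonhole those values go to them, so strike 8, 9 from E.
Determined: none. The other variables each still have more than one consistent value. That makes 0.

0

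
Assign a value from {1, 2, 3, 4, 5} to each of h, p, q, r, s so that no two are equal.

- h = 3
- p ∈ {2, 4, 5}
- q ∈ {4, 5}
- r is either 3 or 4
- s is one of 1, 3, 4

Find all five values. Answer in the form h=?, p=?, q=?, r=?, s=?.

h's domain is down to {3}, so h = 3. Remove 3 from r, s.
r must be 4 (only option left). Eliminate 4 elsewhere: p, q, s.
s must be 1 (only option left).
q's domain is down to {5}, so q = 5. Strike 5 from p.
p's domain is down to {2}, so p = 2.

h=3, p=2, q=5, r=4, s=1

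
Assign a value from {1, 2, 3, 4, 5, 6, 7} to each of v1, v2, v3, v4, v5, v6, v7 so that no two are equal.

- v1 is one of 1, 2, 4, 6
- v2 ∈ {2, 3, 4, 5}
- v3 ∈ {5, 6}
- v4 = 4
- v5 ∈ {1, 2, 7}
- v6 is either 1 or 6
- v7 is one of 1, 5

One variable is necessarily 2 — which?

v4's domain is down to {4}, so v4 = 4. Strike 4 from v1, v2.
Among the 6 still-open variables, 3 fits only v2 (and all 6 values in {1, 2, 3, 5, 6, 7} must be used), so v2 = 3.
Among the 5 still-open variables, 7 fits only v5 (and all 5 values in {1, 2, 5, 6, 7} must be used), so v5 = 7.
The 4 still-open variables draw from only 4 values {1, 2, 5, 6}, so each is used; only v1 can be 2, hence v1 = 2.

v1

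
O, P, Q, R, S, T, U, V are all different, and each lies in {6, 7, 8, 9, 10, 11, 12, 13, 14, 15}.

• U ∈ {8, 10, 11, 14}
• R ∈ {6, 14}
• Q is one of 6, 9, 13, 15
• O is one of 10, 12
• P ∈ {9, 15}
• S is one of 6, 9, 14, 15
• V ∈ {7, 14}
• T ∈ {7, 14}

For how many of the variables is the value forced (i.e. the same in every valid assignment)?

T and V between them cover only {7, 14} — a naked pair. Remove those values from R, S, U.
R has just one choice, so R = 6. Remove 6 from Q, S.
P and S between them cover only {9, 15} — a naked pair. Remove those values from Q.
Q must be 13 (only option left).
Determined: Q=13, R=6. The other variables each still have more than one consistent value. That makes 2.

2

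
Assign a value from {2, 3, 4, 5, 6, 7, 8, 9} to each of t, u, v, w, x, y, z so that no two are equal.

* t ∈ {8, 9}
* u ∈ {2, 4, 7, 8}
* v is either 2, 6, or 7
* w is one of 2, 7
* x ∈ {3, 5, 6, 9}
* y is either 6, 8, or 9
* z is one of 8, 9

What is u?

t and z between them cover only {8, 9} — a naked pair. Remove those values from u, x, y.
y has just one choice, so y = 6. Eliminate 6 elsewhere: v, x.
v and w share exactly the 2 values {2, 7}; by pigeonhole those values go to them, so strike 2, 7 from u.
So u = 4.

4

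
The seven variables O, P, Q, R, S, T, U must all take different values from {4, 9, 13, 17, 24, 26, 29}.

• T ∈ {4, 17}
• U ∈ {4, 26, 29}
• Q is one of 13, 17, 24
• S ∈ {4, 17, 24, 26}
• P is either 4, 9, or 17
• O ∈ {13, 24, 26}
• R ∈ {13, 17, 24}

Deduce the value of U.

29

Among the 7 variables, 9 fits only P (and all 7 values in {4, 9, 13, 17, 24, 26, 29} must be used), so P = 9.
The 6 still-open variables together cover exactly {4, 13, 17, 24, 26, 29} — 6 values for 6 variables — and 29 appears only in U's list, so U = 29.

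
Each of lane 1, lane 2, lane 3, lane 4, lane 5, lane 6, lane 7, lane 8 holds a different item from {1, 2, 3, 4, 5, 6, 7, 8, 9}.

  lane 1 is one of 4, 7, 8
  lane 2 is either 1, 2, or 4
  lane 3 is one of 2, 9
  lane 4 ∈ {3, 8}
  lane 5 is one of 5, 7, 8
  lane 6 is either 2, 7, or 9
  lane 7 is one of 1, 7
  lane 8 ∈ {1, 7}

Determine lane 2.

The 8 variables draw from only 8 values {1, 2, 3, 4, 5, 7, 8, 9}, so each is used; only lane 4 can be 3, hence lane 4 = 3.
The 7 still-open variables draw from only 7 values {1, 2, 4, 5, 7, 8, 9}, so each is used; only lane 5 can be 5, hence lane 5 = 5.
The 6 still-open variables together cover exactly {1, 2, 4, 7, 8, 9} — 6 values for 6 variables — and 8 appears only in lane 1's list, so lane 1 = 8.
Among the 5 still-open variables, 4 fits only lane 2 (and all 5 values in {1, 2, 4, 7, 9} must be used), so lane 2 = 4.

4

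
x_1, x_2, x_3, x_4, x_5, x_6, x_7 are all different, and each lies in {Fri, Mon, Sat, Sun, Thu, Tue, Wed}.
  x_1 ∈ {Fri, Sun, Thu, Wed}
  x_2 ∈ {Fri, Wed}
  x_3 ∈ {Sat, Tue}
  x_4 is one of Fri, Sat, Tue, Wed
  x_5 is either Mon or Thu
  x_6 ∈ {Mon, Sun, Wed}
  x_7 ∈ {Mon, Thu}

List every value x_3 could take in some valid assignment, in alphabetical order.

x_5 and x_7 share exactly the 2 values {Mon, Thu}; by pigeonhole those values go to them, so strike Mon, Thu from x_1, x_6.
x_1, x_2, x_6 between them cover only {Fri, Sun, Wed} — a naked triple. Remove those values from x_4.
No further eliminations apply; x_3 can still be any of Sat, Tue.

Sat, Tue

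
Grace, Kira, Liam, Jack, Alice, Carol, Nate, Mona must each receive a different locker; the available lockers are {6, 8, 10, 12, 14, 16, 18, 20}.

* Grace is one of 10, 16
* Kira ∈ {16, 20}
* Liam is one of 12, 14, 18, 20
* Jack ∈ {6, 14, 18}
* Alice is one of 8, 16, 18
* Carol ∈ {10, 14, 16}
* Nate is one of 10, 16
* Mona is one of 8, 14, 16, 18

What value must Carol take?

Among the 8 variables, 6 fits only Jack (and all 8 values in {6, 8, 10, 12, 14, 16, 18, 20} must be used), so Jack = 6.
The 7 still-open variables draw from only 7 values {8, 10, 12, 14, 16, 18, 20}, so each is used; only Liam can be 12, hence Liam = 12.
Among the 6 still-open variables, 20 fits only Kira (and all 6 values in {8, 10, 14, 16, 18, 20} must be used), so Kira = 20.
The 2 variables Grace and Nate are confined to {10, 16}, which locks those values in; drop them from Alice, Carol, Mona.
So Carol = 14.

14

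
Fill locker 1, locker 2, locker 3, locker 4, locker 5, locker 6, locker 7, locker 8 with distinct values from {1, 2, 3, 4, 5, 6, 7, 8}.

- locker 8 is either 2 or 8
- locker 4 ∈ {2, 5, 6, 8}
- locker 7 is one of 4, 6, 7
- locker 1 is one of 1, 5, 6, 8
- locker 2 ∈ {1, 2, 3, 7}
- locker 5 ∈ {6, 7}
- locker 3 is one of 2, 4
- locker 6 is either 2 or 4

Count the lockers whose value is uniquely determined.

The 8 variables together cover exactly {1, 2, 3, 4, 5, 6, 7, 8} — 8 values for 8 variables — and 3 appears only in locker 2's list, so locker 2 = 3.
The 7 still-open variables draw from only 7 values {1, 2, 4, 5, 6, 7, 8}, so each is used; only locker 1 can be 1, hence locker 1 = 1.
The 6 still-open variables together cover exactly {2, 4, 5, 6, 7, 8} — 6 values for 6 variables — and 5 appears only in locker 4's list, so locker 4 = 5.
Among the 5 still-open variables, 8 fits only locker 8 (and all 5 values in {2, 4, 6, 7, 8} must be used), so locker 8 = 8.
locker 3 and locker 6 between them cover only {2, 4} — a naked pair. Remove those values from locker 7.
Determined: locker 1=1, locker 2=3, locker 4=5, locker 8=8. The other lockers each still have more than one consistent value. That makes 4.

4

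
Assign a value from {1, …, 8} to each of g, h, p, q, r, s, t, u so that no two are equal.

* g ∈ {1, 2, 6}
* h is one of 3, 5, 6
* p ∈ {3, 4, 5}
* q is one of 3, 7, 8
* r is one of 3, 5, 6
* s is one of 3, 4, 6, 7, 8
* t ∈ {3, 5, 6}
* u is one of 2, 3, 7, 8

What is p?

4

The 8 variables together cover exactly {1, 2, 3, 4, 5, 6, 7, 8} — 8 values for 8 variables — and 1 appears only in g's list, so g = 1.
Among the 7 still-open variables, 2 fits only u (and all 7 values in {2, 3, 4, 5, 6, 7, 8} must be used), so u = 2.
h, r, t share exactly the 3 values {3, 5, 6}; by pigeonhole those values go to them, so strike 3, 5, 6 from p, q, s.
So p = 4.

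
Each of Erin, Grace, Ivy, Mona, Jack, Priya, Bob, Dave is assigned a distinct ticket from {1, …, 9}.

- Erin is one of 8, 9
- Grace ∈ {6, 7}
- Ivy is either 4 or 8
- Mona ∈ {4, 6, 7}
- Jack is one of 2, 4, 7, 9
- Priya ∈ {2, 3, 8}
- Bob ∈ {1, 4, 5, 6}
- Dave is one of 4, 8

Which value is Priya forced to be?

The 2 variables Ivy and Dave are confined to {4, 8}, which locks those values in; drop them from Erin, Mona, Jack, Priya, Bob.
Erin has just one choice, so Erin = 9. Eliminate 9 elsewhere: Jack.
Grace and Mona between them cover only {6, 7} — a naked pair. Remove those values from Jack, Bob.
That leaves Jack = 2. Strike 2 from Priya.
So Priya = 3.

3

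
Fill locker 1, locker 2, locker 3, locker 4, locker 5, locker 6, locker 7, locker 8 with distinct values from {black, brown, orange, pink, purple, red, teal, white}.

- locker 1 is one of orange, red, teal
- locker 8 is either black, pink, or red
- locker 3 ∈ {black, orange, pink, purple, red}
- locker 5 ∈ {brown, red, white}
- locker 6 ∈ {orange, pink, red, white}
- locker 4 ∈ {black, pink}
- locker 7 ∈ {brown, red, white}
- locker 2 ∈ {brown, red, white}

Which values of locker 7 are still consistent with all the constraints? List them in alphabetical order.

The 8 variables draw from only 8 values {black, brown, orange, pink, purple, red, teal, white}, so each is used; only locker 3 can be purple, hence locker 3 = purple.
The 7 still-open variables draw from only 7 values {black, brown, orange, pink, red, teal, white}, so each is used; only locker 1 can be teal, hence locker 1 = teal.
Among the 6 still-open variables, orange fits only locker 6 (and all 6 values in {black, brown, orange, pink, red, white} must be used), so locker 6 = orange.
locker 2, locker 5, locker 7 between them cover only {brown, red, white} — a naked triple. Remove those values from locker 8.
No further eliminations apply; locker 7 can still be any of brown, red, white.

brown, red, white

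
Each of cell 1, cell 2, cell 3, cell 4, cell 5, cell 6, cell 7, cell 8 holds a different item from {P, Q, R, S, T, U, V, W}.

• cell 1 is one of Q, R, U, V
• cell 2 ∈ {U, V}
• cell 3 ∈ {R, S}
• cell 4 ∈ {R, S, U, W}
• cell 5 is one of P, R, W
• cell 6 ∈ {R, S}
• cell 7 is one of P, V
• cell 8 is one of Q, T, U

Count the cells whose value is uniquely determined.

2

The 8 variables together cover exactly {P, Q, R, S, T, U, V, W} — 8 values for 8 variables — and T appears only in cell 8's list, so cell 8 = T.
Among the 7 still-open variables, Q fits only cell 1 (and all 7 values in {P, Q, R, S, U, V, W} must be used), so cell 1 = Q.
cell 3 and cell 6 between them cover only {R, S} — a naked pair. Remove those values from cell 4, cell 5.
Determined: cell 1=Q, cell 8=T. The other cells each still have more than one consistent value. That makes 2.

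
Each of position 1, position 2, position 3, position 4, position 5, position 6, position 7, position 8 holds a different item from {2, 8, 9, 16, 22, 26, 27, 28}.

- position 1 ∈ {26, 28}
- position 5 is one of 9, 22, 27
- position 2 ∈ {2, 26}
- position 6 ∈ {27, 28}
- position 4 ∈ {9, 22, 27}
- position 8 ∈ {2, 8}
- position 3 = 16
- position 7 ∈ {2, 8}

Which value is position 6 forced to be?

position 3's domain is down to {16}, so position 3 = 16.
position 7 and position 8 share exactly the 2 values {2, 8}; by pigeonhole those values go to them, so strike 2, 8 from position 2.
position 2 must be 26 (only option left). Strike 26 from position 1.
position 1 must be 28 (only option left). Eliminate 28 elsewhere: position 6.
So position 6 = 27.

27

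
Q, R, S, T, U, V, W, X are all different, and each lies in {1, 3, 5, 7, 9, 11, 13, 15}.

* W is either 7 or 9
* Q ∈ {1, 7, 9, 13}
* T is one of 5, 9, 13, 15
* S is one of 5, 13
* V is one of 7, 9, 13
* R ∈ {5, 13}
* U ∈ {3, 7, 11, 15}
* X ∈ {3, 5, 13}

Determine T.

The 8 variables draw from only 8 values {1, 3, 5, 7, 9, 11, 13, 15}, so each is used; only Q can be 1, hence Q = 1.
The 7 still-open variables together cover exactly {3, 5, 7, 9, 11, 13, 15} — 7 values for 7 variables — and 11 appears only in U's list, so U = 11.
The 6 still-open variables draw from only 6 values {3, 5, 7, 9, 13, 15}, so each is used; only X can be 3, hence X = 3.
The 5 still-open variables together cover exactly {5, 7, 9, 13, 15} — 5 values for 5 variables — and 15 appears only in T's list, so T = 15.

15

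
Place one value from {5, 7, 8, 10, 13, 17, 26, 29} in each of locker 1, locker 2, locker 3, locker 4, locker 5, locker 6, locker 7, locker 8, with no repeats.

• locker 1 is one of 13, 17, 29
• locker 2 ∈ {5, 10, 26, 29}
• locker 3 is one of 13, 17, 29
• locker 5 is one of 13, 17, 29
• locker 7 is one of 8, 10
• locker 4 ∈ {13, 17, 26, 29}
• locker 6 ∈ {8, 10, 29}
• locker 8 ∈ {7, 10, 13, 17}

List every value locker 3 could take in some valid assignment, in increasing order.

13, 17, 29

Among the 8 variables, 5 fits only locker 2 (and all 8 values in {5, 7, 8, 10, 13, 17, 26, 29} must be used), so locker 2 = 5.
Among the 7 still-open variables, 7 fits only locker 8 (and all 7 values in {7, 8, 10, 13, 17, 26, 29} must be used), so locker 8 = 7.
The 6 still-open variables together cover exactly {8, 10, 13, 17, 26, 29} — 6 values for 6 variables — and 26 appears only in locker 4's list, so locker 4 = 26.
locker 1, locker 3, locker 5 between them cover only {13, 17, 29} — a naked triple. Remove those values from locker 6.
No further eliminations apply; locker 3 can still be any of 13, 17, 29.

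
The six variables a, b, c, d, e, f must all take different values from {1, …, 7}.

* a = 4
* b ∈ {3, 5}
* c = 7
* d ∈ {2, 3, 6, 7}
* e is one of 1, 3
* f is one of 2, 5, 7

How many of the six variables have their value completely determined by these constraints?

2

a's domain is down to {4}, so a = 4.
c's domain is down to {7}, so c = 7. Strike 7 from d, f.
Determined: a=4, c=7. The other variables each still have more than one consistent value. That makes 2.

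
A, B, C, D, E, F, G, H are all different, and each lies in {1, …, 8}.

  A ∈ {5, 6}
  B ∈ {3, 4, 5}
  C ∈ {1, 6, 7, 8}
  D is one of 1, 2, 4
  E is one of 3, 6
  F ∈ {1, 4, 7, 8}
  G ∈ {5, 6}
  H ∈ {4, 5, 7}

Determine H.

The 8 variables draw from only 8 values {1, 2, 3, 4, 5, 6, 7, 8}, so each is used; only D can be 2, hence D = 2.
The 2 variables A and G are confined to {5, 6}, which locks those values in; drop them from B, C, E, H.
That leaves E = 3. So B can't be 3.
That leaves B = 4. Eliminate 4 elsewhere: F, H.
So H = 7.

7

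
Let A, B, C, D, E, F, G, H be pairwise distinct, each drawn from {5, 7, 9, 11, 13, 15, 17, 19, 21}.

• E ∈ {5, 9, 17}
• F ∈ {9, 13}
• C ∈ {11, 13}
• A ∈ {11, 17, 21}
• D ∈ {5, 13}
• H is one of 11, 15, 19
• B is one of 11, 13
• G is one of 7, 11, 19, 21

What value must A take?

B and C between them cover only {11, 13} — a naked pair. Remove those values from A, D, F, G, H.
That leaves D = 5. Eliminate 5 elsewhere: E.
F has just one choice, so F = 9. Eliminate 9 elsewhere: E.
That leaves E = 17. Remove 17 from A.
So A = 21.

21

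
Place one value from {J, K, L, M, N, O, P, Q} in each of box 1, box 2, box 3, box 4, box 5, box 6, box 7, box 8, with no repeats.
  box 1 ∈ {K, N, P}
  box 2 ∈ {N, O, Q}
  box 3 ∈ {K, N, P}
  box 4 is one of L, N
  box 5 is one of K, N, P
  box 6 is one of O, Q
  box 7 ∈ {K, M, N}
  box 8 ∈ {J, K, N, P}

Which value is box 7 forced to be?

M

Among the 8 variables, J fits only box 8 (and all 8 values in {J, K, L, M, N, O, P, Q} must be used), so box 8 = J.
The 7 still-open variables together cover exactly {K, L, M, N, O, P, Q} — 7 values for 7 variables — and L appears only in box 4's list, so box 4 = L.
Among the 6 still-open variables, M fits only box 7 (and all 6 values in {K, M, N, O, P, Q} must be used), so box 7 = M.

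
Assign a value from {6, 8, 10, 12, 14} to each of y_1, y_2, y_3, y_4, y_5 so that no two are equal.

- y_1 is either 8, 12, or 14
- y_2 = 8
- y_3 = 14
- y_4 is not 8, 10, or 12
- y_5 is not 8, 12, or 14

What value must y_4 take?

y_2's domain is down to {8}, so y_2 = 8. Eliminate 8 elsewhere: y_1.
y_3 has just one choice, so y_3 = 14. Strike 14 from y_1, y_4.
So y_4 = 6.

6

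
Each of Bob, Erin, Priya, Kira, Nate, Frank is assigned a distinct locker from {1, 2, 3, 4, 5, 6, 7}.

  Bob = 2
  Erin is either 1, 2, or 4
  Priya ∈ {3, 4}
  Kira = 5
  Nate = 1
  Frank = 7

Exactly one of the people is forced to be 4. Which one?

Erin

Bob's domain is down to {2}, so Bob = 2. Strike 2 from Erin.
That leaves Kira = 5.
Nate must be 1 (only option left). So Erin can't be 1.
So 4 goes to Erin.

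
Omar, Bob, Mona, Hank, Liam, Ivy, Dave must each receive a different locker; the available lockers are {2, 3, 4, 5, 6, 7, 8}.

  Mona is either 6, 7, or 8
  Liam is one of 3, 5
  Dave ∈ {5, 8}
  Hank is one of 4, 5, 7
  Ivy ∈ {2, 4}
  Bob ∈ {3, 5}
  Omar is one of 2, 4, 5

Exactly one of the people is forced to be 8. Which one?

The 7 variables together cover exactly {2, 3, 4, 5, 6, 7, 8} — 7 values for 7 variables — and 6 appears only in Mona's list, so Mona = 6.
The 6 still-open variables together cover exactly {2, 3, 4, 5, 7, 8} — 6 values for 6 variables — and 7 appears only in Hank's list, so Hank = 7.
The 5 still-open variables together cover exactly {2, 3, 4, 5, 8} — 5 values for 5 variables — and 8 appears only in Dave's list, so Dave = 8.

Dave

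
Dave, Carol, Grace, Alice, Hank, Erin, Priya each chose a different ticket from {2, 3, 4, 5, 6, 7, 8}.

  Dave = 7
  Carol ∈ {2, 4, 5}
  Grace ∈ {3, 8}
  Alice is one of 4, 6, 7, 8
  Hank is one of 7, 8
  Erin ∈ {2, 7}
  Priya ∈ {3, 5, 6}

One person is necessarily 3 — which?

Grace

Dave must be 7 (only option left). Remove 7 from Alice, Hank, Erin.
That leaves Hank = 8. Eliminate 8 elsewhere: Grace, Alice.
So 3 goes to Grace.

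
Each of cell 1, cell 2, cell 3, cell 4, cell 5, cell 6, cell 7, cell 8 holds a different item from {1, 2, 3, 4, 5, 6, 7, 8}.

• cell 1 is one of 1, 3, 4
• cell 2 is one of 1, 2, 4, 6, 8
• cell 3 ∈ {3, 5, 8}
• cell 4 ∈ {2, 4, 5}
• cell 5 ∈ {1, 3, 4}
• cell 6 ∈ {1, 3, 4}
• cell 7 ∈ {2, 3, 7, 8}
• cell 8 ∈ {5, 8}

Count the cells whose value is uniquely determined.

The 8 variables draw from only 8 values {1, 2, 3, 4, 5, 6, 7, 8}, so each is used; only cell 2 can be 6, hence cell 2 = 6.
Among the 7 still-open variables, 7 fits only cell 7 (and all 7 values in {1, 2, 3, 4, 5, 7, 8} must be used), so cell 7 = 7.
Among the 6 still-open variables, 2 fits only cell 4 (and all 6 values in {1, 2, 3, 4, 5, 8} must be used), so cell 4 = 2.
cell 1, cell 5, cell 6 share exactly the 3 values {1, 3, 4}; by pigeonhole those values go to them, so strike 1, 3, 4 from cell 3.
Determined: cell 2=6, cell 4=2, cell 7=7. The other cells each still have more than one consistent value. That makes 3.

3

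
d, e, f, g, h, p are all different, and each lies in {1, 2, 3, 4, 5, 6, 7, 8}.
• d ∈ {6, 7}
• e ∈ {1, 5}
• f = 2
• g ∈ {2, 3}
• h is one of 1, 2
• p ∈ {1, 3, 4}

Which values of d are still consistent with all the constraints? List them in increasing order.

f's domain is down to {2}, so f = 2. So g, h can't be 2.
g's domain is down to {3}, so g = 3. So p can't be 3.
h must be 1 (only option left). Eliminate 1 elsewhere: e, p.
p's domain is down to {4}, so p = 4.
e must be 5 (only option left).
No further eliminations apply; d can still be any of 6, 7.

6, 7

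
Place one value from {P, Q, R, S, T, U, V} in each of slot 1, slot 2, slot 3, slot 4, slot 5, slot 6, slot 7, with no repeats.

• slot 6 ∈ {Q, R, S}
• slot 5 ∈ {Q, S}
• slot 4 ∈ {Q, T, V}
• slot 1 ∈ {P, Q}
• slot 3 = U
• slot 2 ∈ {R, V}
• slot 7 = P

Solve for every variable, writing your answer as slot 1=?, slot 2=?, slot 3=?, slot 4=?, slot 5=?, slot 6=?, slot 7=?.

slot 3 has just one choice, so slot 3 = U.
slot 7 must be P (only option left). Remove P from slot 1.
slot 1's domain is down to {Q}, so slot 1 = Q. Strike Q from slot 4, slot 5, slot 6.
slot 5's domain is down to {S}, so slot 5 = S. Eliminate S elsewhere: slot 6.
That leaves slot 6 = R. Remove R from slot 2.
That leaves slot 2 = V. Eliminate V elsewhere: slot 4.
That leaves slot 4 = T.

slot 1=Q, slot 2=V, slot 3=U, slot 4=T, slot 5=S, slot 6=R, slot 7=P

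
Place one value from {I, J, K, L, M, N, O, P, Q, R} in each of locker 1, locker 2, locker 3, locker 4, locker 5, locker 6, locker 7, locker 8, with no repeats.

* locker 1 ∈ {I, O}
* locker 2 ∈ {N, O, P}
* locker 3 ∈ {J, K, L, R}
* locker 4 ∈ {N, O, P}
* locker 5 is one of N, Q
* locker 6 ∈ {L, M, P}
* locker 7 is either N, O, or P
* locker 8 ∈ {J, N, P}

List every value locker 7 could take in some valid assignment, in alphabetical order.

The 3 variables locker 2, locker 4, locker 7 are confined to {N, O, P}, which locks those values in; drop them from locker 1, locker 5, locker 6, locker 8.
That leaves locker 1 = I.
locker 5's domain is down to {Q}, so locker 5 = Q.
locker 8's domain is down to {J}, so locker 8 = J. Remove J from locker 3.
No further eliminations apply; locker 7 can still be any of N, O, P.

N, O, P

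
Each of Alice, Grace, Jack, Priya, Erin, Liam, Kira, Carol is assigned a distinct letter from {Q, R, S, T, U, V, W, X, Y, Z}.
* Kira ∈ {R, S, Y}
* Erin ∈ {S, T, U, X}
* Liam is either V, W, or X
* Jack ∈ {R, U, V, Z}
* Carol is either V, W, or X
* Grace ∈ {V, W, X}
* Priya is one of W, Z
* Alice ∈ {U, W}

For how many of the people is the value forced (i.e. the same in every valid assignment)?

3

Grace, Liam, Carol between them cover only {V, W, X} — a naked triple. Remove those values from Alice, Jack, Priya, Erin.
Alice must be U (only option left). So Jack, Erin can't be U.
Priya's domain is down to {Z}, so Priya = Z. So Jack can't be Z.
Jack must be R (only option left). Remove R from Kira.
Determined: Alice=U, Jack=R, Priya=Z. The other people each still have more than one consistent value. That makes 3.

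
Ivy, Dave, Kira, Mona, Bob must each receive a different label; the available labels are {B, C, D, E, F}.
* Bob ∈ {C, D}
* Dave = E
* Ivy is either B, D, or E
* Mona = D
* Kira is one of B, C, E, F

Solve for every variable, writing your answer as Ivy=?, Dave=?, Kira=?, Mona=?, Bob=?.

Ivy=B, Dave=E, Kira=F, Mona=D, Bob=C

Dave must be E (only option left). Eliminate E elsewhere: Ivy, Kira.
Mona has just one choice, so Mona = D. Strike D from Ivy, Bob.
Bob must be C (only option left). Strike C from Kira.
That leaves Ivy = B. Eliminate B elsewhere: Kira.
Kira has just one choice, so Kira = F.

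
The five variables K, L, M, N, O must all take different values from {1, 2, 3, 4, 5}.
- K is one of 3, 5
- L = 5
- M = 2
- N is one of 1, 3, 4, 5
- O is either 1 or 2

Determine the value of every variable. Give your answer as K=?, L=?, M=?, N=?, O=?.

L must be 5 (only option left). Eliminate 5 elsewhere: K, N.
M's domain is down to {2}, so M = 2. Remove 2 from O.
O must be 1 (only option left). Strike 1 from N.
K has just one choice, so K = 3. So N can't be 3.
N must be 4 (only option left).

K=3, L=5, M=2, N=4, O=1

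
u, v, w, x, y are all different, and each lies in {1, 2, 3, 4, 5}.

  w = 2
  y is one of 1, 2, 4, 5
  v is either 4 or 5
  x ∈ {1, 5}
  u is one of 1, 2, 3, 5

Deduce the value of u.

w has just one choice, so w = 2. Eliminate 2 elsewhere: u, y.
The 4 still-open variables draw from only 4 values {1, 3, 4, 5}, so each is used; only u can be 3, hence u = 3.

3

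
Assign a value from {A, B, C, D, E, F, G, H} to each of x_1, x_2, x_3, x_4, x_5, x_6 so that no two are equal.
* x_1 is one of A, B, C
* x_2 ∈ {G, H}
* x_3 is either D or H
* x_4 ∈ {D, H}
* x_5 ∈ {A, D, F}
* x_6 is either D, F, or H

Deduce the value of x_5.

The 2 variables x_3 and x_4 are confined to {D, H}, which locks those values in; drop them from x_2, x_5, x_6.
x_2 has just one choice, so x_2 = G.
x_6 must be F (only option left). Eliminate F elsewhere: x_5.
So x_5 = A.

A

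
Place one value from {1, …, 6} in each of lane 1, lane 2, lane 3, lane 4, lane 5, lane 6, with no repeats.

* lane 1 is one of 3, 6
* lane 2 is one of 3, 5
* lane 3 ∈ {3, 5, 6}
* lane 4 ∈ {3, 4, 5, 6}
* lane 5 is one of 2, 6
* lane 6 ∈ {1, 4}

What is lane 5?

2

The 6 variables together cover exactly {1, 2, 3, 4, 5, 6} — 6 values for 6 variables — and 1 appears only in lane 6's list, so lane 6 = 1.
The 5 still-open variables draw from only 5 values {2, 3, 4, 5, 6}, so each is used; only lane 5 can be 2, hence lane 5 = 2.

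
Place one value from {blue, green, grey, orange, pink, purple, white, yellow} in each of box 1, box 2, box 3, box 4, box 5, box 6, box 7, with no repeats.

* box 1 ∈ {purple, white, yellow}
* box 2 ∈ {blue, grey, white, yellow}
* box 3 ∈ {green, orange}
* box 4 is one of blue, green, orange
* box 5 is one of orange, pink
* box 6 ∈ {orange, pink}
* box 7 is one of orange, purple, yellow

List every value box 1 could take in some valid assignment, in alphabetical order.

box 5 and box 6 between them cover only {orange, pink} — a naked pair. Remove those values from box 3, box 4, box 7.
box 3 has just one choice, so box 3 = green. Strike green from box 4.
box 4 has just one choice, so box 4 = blue. Eliminate blue elsewhere: box 2.
No further eliminations apply; box 1 can still be any of purple, white, yellow.

purple, white, yellow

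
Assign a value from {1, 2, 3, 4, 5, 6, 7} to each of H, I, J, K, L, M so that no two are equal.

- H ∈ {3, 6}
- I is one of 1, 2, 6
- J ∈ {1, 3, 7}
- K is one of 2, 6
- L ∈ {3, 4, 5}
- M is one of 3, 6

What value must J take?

7

The 2 variables H and M are confined to {3, 6}, which locks those values in; drop them from I, J, K, L.
K has just one choice, so K = 2. So I can't be 2.
I must be 1 (only option left). Eliminate 1 elsewhere: J.
So J = 7.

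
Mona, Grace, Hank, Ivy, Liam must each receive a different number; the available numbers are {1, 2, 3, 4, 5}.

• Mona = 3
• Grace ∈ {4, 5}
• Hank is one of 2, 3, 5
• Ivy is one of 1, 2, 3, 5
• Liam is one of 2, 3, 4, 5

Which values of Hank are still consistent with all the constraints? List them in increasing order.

Mona's domain is down to {3}, so Mona = 3. Remove 3 from Hank, Ivy, Liam.
The 4 still-open variables together cover exactly {1, 2, 4, 5} — 4 values for 4 variables — and 1 appears only in Ivy's list, so Ivy = 1.
No further eliminations apply; Hank can still be any of 2, 5.

2, 5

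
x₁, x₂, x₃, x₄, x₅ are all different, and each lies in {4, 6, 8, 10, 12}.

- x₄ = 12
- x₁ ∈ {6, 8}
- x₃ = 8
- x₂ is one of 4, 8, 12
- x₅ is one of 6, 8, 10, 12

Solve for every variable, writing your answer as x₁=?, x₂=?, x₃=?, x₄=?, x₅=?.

x₃ must be 8 (only option left). So x₁, x₂, x₅ can't be 8.
x₄ must be 12 (only option left). Strike 12 from x₂, x₅.
x₁'s domain is down to {6}, so x₁ = 6. Eliminate 6 elsewhere: x₅.
x₂ must be 4 (only option left).
x₅ must be 10 (only option left).

x₁=6, x₂=4, x₃=8, x₄=12, x₅=10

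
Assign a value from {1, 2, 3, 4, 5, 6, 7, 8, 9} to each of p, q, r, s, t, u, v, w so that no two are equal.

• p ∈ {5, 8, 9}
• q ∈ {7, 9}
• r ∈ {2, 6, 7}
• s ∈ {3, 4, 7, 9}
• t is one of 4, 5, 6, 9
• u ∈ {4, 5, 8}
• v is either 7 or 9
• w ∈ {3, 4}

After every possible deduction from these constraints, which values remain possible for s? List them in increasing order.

Among the 8 variables, 2 fits only r (and all 8 values in {2, 3, 4, 5, 6, 7, 8, 9} must be used), so r = 2.
The 7 still-open variables draw from only 7 values {3, 4, 5, 6, 7, 8, 9}, so each is used; only t can be 6, hence t = 6.
q and v between them cover only {7, 9} — a naked pair. Remove those values from p, s.
The 2 variables s and w are confined to {3, 4}, which locks those values in; drop them from u.
No further eliminations apply; s can still be any of 3, 4.

3, 4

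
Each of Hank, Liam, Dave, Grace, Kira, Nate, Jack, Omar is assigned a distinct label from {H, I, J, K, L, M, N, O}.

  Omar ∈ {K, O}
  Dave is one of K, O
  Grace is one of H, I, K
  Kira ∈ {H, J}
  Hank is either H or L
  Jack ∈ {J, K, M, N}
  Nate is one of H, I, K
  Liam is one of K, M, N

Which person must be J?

Kira

The 8 variables draw from only 8 values {H, I, J, K, L, M, N, O}, so each is used; only Hank can be L, hence Hank = L.
The 2 variables Dave and Omar are confined to {K, O}, which locks those values in; drop them from Liam, Grace, Nate, Jack.
Grace and Nate between them cover only {H, I} — a naked pair. Remove those values from Kira.
So J goes to Kira.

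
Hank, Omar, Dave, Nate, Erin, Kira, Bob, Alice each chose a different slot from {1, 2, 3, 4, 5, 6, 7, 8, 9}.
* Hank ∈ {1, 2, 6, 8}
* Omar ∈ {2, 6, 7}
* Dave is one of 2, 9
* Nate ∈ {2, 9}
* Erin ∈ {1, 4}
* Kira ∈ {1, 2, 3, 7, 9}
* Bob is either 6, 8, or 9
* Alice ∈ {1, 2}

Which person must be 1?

The 8 variables draw from only 8 values {1, 2, 3, 4, 6, 7, 8, 9}, so each is used; only Kira can be 3, hence Kira = 3.
The 7 still-open variables draw from only 7 values {1, 2, 4, 6, 7, 8, 9}, so each is used; only Erin can be 4, hence Erin = 4.
Among the 6 still-open variables, 7 fits only Omar (and all 6 values in {1, 2, 6, 7, 8, 9} must be used), so Omar = 7.
The 2 variables Dave and Nate are confined to {2, 9}, which locks those values in; drop them from Hank, Bob, Alice.
So 1 goes to Alice.

Alice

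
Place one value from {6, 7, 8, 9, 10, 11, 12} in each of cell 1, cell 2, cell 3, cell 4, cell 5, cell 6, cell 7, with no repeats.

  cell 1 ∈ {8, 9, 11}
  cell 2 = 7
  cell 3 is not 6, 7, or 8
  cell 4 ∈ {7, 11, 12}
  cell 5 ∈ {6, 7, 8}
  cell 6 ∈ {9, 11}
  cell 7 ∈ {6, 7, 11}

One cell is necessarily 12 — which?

cell 4

cell 2 must be 7 (only option left). Remove 7 from cell 4, cell 5, cell 7.
Among the 6 still-open variables, 10 fits only cell 3 (and all 6 values in {6, 8, 9, 10, 11, 12} must be used), so cell 3 = 10.
The 5 still-open variables draw from only 5 values {6, 8, 9, 11, 12}, so each is used; only cell 4 can be 12, hence cell 4 = 12.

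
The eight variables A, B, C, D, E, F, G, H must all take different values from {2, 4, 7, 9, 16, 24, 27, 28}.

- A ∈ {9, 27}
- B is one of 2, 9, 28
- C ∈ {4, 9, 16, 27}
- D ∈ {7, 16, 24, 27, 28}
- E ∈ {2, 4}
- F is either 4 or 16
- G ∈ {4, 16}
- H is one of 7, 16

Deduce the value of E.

2

The 8 variables draw from only 8 values {2, 4, 7, 9, 16, 24, 27, 28}, so each is used; only D can be 24, hence D = 24.
Among the 7 still-open variables, 7 fits only H (and all 7 values in {2, 4, 7, 9, 16, 27, 28} must be used), so H = 7.
Among the 6 still-open variables, 28 fits only B (and all 6 values in {2, 4, 9, 16, 27, 28} must be used), so B = 28.
The 5 still-open variables together cover exactly {2, 4, 9, 16, 27} — 5 values for 5 variables — and 2 appears only in E's list, so E = 2.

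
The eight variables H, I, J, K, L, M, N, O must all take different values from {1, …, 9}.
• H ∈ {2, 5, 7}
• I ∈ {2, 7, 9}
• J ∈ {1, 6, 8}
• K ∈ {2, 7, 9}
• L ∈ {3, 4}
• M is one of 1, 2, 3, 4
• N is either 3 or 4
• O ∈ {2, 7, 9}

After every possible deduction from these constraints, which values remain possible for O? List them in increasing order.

2, 7, 9

L and N between them cover only {3, 4} — a naked pair. Remove those values from M.
I, K, O between them cover only {2, 7, 9} — a naked triple. Remove those values from H, M.
H must be 5 (only option left).
That leaves M = 1. Remove 1 from J.
No further eliminations apply; O can still be any of 2, 7, 9.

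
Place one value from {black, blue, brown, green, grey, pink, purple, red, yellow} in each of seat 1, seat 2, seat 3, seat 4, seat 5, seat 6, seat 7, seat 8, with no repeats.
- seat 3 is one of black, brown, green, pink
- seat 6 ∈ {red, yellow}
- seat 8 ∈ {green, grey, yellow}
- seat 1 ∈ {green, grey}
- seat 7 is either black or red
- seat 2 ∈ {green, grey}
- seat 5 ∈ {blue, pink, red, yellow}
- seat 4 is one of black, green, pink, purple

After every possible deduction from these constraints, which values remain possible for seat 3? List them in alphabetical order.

brown, pink

seat 1 and seat 2 between them cover only {green, grey} — a naked pair. Remove those values from seat 3, seat 4, seat 8.
seat 8 must be yellow (only option left). Strike yellow from seat 5, seat 6.
seat 6 has just one choice, so seat 6 = red. Eliminate red elsewhere: seat 5, seat 7.
seat 7 has just one choice, so seat 7 = black. Eliminate black elsewhere: seat 3, seat 4.
No further eliminations apply; seat 3 can still be any of brown, pink.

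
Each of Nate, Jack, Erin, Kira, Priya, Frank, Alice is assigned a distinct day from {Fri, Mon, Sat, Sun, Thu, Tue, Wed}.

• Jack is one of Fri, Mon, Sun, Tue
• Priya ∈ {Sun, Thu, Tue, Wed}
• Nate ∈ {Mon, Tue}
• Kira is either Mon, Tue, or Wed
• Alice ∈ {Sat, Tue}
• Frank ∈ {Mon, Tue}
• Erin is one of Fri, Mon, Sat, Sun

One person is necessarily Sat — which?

The 7 variables together cover exactly {Fri, Mon, Sat, Sun, Thu, Tue, Wed} — 7 values for 7 variables — and Thu appears only in Priya's list, so Priya = Thu.
Among the 6 still-open variables, Wed fits only Kira (and all 6 values in {Fri, Mon, Sat, Sun, Tue, Wed} must be used), so Kira = Wed.
Nate and Frank share exactly the 2 values {Mon, Tue}; by pigeonhole those values go to them, so strike Mon, Tue from Jack, Erin, Alice.
So Sat goes to Alice.

Alice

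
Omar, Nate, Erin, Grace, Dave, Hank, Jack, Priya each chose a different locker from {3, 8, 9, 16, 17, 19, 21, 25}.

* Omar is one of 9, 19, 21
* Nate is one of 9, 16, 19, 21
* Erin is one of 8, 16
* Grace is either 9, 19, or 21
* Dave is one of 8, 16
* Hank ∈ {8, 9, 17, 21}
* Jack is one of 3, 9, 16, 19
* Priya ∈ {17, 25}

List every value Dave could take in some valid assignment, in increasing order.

8, 16

The 8 variables draw from only 8 values {3, 8, 9, 16, 17, 19, 21, 25}, so each is used; only Jack can be 3, hence Jack = 3.
Among the 7 still-open variables, 25 fits only Priya (and all 7 values in {8, 9, 16, 17, 19, 21, 25} must be used), so Priya = 25.
The 6 still-open variables draw from only 6 values {8, 9, 16, 17, 19, 21}, so each is used; only Hank can be 17, hence Hank = 17.
Erin and Dave between them cover only {8, 16} — a naked pair. Remove those values from Nate.
No further eliminations apply; Dave can still be any of 8, 16.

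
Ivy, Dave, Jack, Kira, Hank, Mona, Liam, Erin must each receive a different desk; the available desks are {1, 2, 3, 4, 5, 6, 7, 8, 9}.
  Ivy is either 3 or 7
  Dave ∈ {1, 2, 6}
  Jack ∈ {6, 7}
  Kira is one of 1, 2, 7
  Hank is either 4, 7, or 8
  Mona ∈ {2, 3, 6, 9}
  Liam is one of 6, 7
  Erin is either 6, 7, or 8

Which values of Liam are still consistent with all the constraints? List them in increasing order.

Among the 8 variables, 4 fits only Hank (and all 8 values in {1, 2, 3, 4, 6, 7, 8, 9} must be used), so Hank = 4.
The 7 still-open variables together cover exactly {1, 2, 3, 6, 7, 8, 9} — 7 values for 7 variables — and 8 appears only in Erin's list, so Erin = 8.
The 6 still-open variables together cover exactly {1, 2, 3, 6, 7, 9} — 6 values for 6 variables — and 9 appears only in Mona's list, so Mona = 9.
The 5 still-open variables draw from only 5 values {1, 2, 3, 6, 7}, so each is used; only Ivy can be 3, hence Ivy = 3.
The 2 variables Jack and Liam are confined to {6, 7}, which locks those values in; drop them from Dave, Kira.
No further eliminations apply; Liam can still be any of 6, 7.

6, 7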